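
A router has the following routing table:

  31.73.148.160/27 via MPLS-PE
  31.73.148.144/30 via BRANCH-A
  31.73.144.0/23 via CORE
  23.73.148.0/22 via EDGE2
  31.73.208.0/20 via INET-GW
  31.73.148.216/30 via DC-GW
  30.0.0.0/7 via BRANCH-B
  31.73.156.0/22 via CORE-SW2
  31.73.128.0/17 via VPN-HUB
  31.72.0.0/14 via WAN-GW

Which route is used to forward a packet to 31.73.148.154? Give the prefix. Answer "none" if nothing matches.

31.73.128.0/17

Entries matching 31.73.148.154:
  30.0.0.0/7 (30.0.0.0 - 31.255.255.255)
  31.72.0.0/14 (31.72.0.0 - 31.75.255.255)
  31.73.128.0/17 (31.73.128.0 - 31.73.255.255)
Most specific is 31.73.128.0/17.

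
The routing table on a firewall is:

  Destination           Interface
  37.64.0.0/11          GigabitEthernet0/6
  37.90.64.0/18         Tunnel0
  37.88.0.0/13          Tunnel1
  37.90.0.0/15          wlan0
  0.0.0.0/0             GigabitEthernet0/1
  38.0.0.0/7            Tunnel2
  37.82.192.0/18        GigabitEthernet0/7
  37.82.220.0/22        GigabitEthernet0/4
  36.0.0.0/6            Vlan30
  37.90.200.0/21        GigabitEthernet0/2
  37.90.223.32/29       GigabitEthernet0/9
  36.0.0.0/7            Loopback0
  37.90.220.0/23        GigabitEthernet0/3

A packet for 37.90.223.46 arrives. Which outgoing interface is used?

Routes whose prefix contains 37.90.223.46:
  0.0.0.0/0 (default, matches everything) -> GigabitEthernet0/1
  36.0.0.0/6 (36.0.0.0 - 39.255.255.255) -> Vlan30
  36.0.0.0/7 (36.0.0.0 - 37.255.255.255) -> Loopback0
  37.64.0.0/11 (37.64.0.0 - 37.95.255.255) -> GigabitEthernet0/6
  37.88.0.0/13 (37.88.0.0 - 37.95.255.255) -> Tunnel1
  37.90.0.0/15 (37.90.0.0 - 37.91.255.255) -> wlan0
More-specific entries that do NOT match:
  37.90.223.32/29 (37.90.223.32 - 37.90.223.39) does not contain 37.90.223.46
  37.90.220.0/23 (37.90.220.0 - 37.90.221.255) does not contain 37.90.223.46
  37.82.220.0/22 (37.82.220.0 - 37.82.223.255) does not contain 37.90.223.46
  37.90.200.0/21 (37.90.200.0 - 37.90.207.255) does not contain 37.90.223.46
  37.90.64.0/18 (37.90.64.0 - 37.90.127.255) does not contain 37.90.223.46
  37.82.192.0/18 (37.82.192.0 - 37.82.255.255) does not contain 37.90.223.46
Longest matching prefix is /15 -> interface wlan0.

wlan0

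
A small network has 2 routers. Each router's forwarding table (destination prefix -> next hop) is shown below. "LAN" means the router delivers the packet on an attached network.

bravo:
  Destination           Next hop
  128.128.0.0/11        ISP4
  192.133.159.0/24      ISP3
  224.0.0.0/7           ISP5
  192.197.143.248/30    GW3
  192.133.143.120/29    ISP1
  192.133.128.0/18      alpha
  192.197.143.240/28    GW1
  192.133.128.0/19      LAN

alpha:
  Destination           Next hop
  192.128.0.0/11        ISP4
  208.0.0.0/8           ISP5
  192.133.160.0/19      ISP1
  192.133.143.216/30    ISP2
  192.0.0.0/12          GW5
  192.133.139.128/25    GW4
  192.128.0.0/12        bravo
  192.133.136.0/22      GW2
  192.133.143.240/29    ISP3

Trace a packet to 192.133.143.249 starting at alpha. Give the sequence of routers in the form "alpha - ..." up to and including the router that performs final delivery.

alpha - bravo

At alpha: longest match for 192.133.143.249 is 192.128.0.0/12 -> bravo
At bravo: longest match for 192.133.143.249 is 192.133.128.0/19 -> LAN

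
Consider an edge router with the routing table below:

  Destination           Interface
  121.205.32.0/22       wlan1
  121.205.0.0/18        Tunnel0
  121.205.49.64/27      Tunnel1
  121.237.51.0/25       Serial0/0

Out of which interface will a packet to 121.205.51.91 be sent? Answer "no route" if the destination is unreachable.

Tunnel0

Routes whose prefix contains 121.205.51.91:
  121.205.0.0/18 (121.205.0.0 - 121.205.63.255) -> Tunnel0
More-specific entries that do NOT match:
  121.205.49.64/27 (121.205.49.64 - 121.205.49.95) does not contain 121.205.51.91
  121.237.51.0/25 (121.237.51.0 - 121.237.51.127) does not contain 121.205.51.91
  121.205.32.0/22 (121.205.32.0 - 121.205.35.255) does not contain 121.205.51.91
Longest matching prefix is /18 -> interface Tunnel0.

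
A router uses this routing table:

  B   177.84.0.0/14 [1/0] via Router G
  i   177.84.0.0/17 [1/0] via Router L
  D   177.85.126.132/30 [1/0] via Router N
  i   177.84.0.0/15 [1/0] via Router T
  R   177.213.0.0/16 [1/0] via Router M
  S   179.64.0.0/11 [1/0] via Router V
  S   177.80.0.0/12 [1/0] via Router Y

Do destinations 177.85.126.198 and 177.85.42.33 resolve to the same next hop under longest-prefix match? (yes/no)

177.85.126.198: longest match 177.84.0.0/15 -> Router T
177.85.42.33: longest match 177.84.0.0/15 -> Router T

yes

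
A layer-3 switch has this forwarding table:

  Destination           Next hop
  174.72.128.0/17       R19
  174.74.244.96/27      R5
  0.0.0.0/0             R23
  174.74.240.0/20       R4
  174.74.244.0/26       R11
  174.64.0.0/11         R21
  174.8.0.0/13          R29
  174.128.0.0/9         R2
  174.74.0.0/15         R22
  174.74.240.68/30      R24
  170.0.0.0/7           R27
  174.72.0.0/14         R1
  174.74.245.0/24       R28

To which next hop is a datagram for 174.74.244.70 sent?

Routes whose prefix contains 174.74.244.70:
  0.0.0.0/0 (default, matches everything) -> R23
  174.64.0.0/11 (174.64.0.0 - 174.95.255.255) -> R21
  174.72.0.0/14 (174.72.0.0 - 174.75.255.255) -> R1
  174.74.0.0/15 (174.74.0.0 - 174.75.255.255) -> R22
  174.74.240.0/20 (174.74.240.0 - 174.74.255.255) -> R4
More-specific entries that do NOT match:
  174.74.240.68/30 (174.74.240.68 - 174.74.240.71) does not contain 174.74.244.70
  174.74.244.96/27 (174.74.244.96 - 174.74.244.127) does not contain 174.74.244.70
  174.74.244.0/26 (174.74.244.0 - 174.74.244.63) does not contain 174.74.244.70
  174.74.245.0/24 (174.74.245.0 - 174.74.245.255) does not contain 174.74.244.70
Longest matching prefix is /20 -> next hop R4.

R4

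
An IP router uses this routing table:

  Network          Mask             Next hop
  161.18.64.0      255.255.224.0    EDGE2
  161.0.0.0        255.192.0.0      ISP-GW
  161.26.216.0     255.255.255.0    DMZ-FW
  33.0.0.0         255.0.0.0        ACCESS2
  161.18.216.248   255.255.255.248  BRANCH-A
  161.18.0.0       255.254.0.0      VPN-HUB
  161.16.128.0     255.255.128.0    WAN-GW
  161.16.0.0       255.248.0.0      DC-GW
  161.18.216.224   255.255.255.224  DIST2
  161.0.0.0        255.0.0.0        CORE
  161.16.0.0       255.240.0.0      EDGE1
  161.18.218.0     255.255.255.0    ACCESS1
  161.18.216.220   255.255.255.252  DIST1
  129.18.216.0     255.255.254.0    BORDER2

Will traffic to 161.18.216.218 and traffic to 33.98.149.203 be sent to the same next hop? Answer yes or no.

no

161.18.216.218: longest match 161.18.0.0/15 -> VPN-HUB
33.98.149.203: longest match 33.0.0.0/8 -> ACCESS2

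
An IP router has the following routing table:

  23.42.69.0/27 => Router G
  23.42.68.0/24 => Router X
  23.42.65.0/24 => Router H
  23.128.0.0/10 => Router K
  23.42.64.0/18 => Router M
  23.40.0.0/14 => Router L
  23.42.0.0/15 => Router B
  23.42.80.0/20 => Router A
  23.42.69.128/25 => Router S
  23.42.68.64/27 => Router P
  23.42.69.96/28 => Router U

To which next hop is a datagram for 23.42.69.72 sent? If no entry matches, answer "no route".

Router M

Routes whose prefix contains 23.42.69.72:
  23.40.0.0/14 (23.40.0.0 - 23.43.255.255) -> Router L
  23.42.0.0/15 (23.42.0.0 - 23.43.255.255) -> Router B
  23.42.64.0/18 (23.42.64.0 - 23.42.127.255) -> Router M
More-specific entries that do NOT match:
  23.42.69.96/28 (23.42.69.96 - 23.42.69.111) does not contain 23.42.69.72
  23.42.69.0/27 (23.42.69.0 - 23.42.69.31) does not contain 23.42.69.72
  23.42.68.64/27 (23.42.68.64 - 23.42.68.95) does not contain 23.42.69.72
  23.42.69.128/25 (23.42.69.128 - 23.42.69.255) does not contain 23.42.69.72
  23.42.68.0/24 (23.42.68.0 - 23.42.68.255) does not contain 23.42.69.72
  23.42.65.0/24 (23.42.65.0 - 23.42.65.255) does not contain 23.42.69.72
  23.42.80.0/20 (23.42.80.0 - 23.42.95.255) does not contain 23.42.69.72
Longest matching prefix is /18 -> next hop Router M.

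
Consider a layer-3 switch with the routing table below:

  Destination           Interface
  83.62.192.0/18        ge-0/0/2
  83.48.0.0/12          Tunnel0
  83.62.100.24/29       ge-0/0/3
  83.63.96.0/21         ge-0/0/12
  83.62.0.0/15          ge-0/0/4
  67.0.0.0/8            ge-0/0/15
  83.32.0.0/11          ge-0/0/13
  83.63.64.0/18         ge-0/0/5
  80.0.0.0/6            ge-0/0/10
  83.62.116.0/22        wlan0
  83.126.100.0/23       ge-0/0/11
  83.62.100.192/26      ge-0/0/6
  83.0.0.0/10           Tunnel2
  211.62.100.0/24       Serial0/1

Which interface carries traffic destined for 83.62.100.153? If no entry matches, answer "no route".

ge-0/0/4

Routes whose prefix contains 83.62.100.153:
  80.0.0.0/6 (80.0.0.0 - 83.255.255.255) -> ge-0/0/10
  83.0.0.0/10 (83.0.0.0 - 83.63.255.255) -> Tunnel2
  83.32.0.0/11 (83.32.0.0 - 83.63.255.255) -> ge-0/0/13
  83.48.0.0/12 (83.48.0.0 - 83.63.255.255) -> Tunnel0
  83.62.0.0/15 (83.62.0.0 - 83.63.255.255) -> ge-0/0/4
More-specific entries that do NOT match:
  83.62.100.24/29 (83.62.100.24 - 83.62.100.31) does not contain 83.62.100.153
  83.62.100.192/26 (83.62.100.192 - 83.62.100.255) does not contain 83.62.100.153
  211.62.100.0/24 (211.62.100.0 - 211.62.100.255) does not contain 83.62.100.153
  83.126.100.0/23 (83.126.100.0 - 83.126.101.255) does not contain 83.62.100.153
  83.62.116.0/22 (83.62.116.0 - 83.62.119.255) does not contain 83.62.100.153
  83.63.96.0/21 (83.63.96.0 - 83.63.103.255) does not contain 83.62.100.153
  83.62.192.0/18 (83.62.192.0 - 83.62.255.255) does not contain 83.62.100.153
  83.63.64.0/18 (83.63.64.0 - 83.63.127.255) does not contain 83.62.100.153
Longest matching prefix is /15 -> interface ge-0/0/4.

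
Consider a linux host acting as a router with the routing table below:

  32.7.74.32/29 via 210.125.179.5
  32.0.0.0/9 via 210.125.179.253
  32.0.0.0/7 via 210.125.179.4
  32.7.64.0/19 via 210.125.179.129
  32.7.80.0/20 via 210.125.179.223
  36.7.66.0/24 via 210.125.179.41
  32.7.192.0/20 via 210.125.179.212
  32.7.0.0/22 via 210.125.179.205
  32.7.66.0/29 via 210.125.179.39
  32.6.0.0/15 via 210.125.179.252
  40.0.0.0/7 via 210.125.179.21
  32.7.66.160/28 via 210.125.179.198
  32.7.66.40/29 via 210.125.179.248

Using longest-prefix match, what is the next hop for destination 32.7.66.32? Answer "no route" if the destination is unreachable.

Routes whose prefix contains 32.7.66.32:
  32.0.0.0/7 (32.0.0.0 - 33.255.255.255) -> 210.125.179.4
  32.0.0.0/9 (32.0.0.0 - 32.127.255.255) -> 210.125.179.253
  32.6.0.0/15 (32.6.0.0 - 32.7.255.255) -> 210.125.179.252
  32.7.64.0/19 (32.7.64.0 - 32.7.95.255) -> 210.125.179.129
More-specific entries that do NOT match:
  32.7.74.32/29 (32.7.74.32 - 32.7.74.39) does not contain 32.7.66.32
  32.7.66.0/29 (32.7.66.0 - 32.7.66.7) does not contain 32.7.66.32
  32.7.66.40/29 (32.7.66.40 - 32.7.66.47) does not contain 32.7.66.32
  32.7.66.160/28 (32.7.66.160 - 32.7.66.175) does not contain 32.7.66.32
  36.7.66.0/24 (36.7.66.0 - 36.7.66.255) does not contain 32.7.66.32
  32.7.0.0/22 (32.7.0.0 - 32.7.3.255) does not contain 32.7.66.32
  32.7.80.0/20 (32.7.80.0 - 32.7.95.255) does not contain 32.7.66.32
  32.7.192.0/20 (32.7.192.0 - 32.7.207.255) does not contain 32.7.66.32
Longest matching prefix is /19 -> next hop 210.125.179.129.

210.125.179.129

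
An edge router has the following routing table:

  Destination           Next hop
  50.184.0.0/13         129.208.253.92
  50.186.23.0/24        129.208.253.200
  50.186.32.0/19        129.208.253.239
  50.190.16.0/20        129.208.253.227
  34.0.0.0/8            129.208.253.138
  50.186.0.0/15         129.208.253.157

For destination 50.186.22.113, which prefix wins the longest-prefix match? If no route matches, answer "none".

50.186.0.0/15

Entries matching 50.186.22.113:
  50.184.0.0/13 (50.184.0.0 - 50.191.255.255)
  50.186.0.0/15 (50.186.0.0 - 50.187.255.255)
Most specific is 50.186.0.0/15.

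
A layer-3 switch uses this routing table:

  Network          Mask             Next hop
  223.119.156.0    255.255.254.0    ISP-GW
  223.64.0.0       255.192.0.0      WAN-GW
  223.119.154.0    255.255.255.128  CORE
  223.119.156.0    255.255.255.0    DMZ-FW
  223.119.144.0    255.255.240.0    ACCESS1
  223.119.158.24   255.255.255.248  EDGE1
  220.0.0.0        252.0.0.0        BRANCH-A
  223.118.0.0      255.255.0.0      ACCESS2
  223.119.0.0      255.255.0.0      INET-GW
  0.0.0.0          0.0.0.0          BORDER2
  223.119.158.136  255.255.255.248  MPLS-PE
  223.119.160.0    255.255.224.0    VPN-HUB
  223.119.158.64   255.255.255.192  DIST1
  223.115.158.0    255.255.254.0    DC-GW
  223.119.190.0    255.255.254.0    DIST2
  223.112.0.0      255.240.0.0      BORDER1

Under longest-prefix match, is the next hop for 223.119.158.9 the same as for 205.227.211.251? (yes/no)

223.119.158.9: longest match 223.119.144.0/20 -> ACCESS1
205.227.211.251: longest match 0.0.0.0/0 -> BORDER2

no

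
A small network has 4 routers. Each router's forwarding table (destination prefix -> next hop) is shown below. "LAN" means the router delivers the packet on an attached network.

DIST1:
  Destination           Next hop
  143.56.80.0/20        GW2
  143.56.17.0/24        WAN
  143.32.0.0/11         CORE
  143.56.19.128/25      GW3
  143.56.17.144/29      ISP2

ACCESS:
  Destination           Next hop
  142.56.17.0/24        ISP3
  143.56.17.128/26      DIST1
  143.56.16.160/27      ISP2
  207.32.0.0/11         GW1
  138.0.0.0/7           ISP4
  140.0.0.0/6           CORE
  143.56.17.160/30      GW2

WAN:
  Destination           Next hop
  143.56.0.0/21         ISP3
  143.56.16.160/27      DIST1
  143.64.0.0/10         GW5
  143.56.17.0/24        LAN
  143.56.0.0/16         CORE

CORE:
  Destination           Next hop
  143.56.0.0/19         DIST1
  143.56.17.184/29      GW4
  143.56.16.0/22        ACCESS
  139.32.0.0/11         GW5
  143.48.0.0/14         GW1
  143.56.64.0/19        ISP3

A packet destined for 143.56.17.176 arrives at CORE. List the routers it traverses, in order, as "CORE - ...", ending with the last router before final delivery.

CORE - ACCESS - DIST1 - WAN

At CORE: longest match for 143.56.17.176 is 143.56.16.0/22 -> ACCESS
At ACCESS: longest match for 143.56.17.176 is 143.56.17.128/26 -> DIST1
At DIST1: longest match for 143.56.17.176 is 143.56.17.0/24 -> WAN
At WAN: longest match for 143.56.17.176 is 143.56.17.0/24 -> LAN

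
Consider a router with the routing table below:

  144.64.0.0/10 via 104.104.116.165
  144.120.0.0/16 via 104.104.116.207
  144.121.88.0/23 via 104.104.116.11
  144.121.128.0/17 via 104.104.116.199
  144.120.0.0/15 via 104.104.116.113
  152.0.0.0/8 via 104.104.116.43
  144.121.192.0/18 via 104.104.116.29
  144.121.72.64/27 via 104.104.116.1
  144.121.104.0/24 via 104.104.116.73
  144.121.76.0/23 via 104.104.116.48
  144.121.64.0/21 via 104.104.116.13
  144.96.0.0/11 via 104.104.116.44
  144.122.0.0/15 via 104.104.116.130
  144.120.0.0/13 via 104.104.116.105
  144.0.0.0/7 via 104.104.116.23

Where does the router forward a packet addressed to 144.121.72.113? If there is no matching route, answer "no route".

Routes whose prefix contains 144.121.72.113:
  144.0.0.0/7 (144.0.0.0 - 145.255.255.255) -> 104.104.116.23
  144.64.0.0/10 (144.64.0.0 - 144.127.255.255) -> 104.104.116.165
  144.96.0.0/11 (144.96.0.0 - 144.127.255.255) -> 104.104.116.44
  144.120.0.0/13 (144.120.0.0 - 144.127.255.255) -> 104.104.116.105
  144.120.0.0/15 (144.120.0.0 - 144.121.255.255) -> 104.104.116.113
More-specific entries that do NOT match:
  144.121.72.64/27 (144.121.72.64 - 144.121.72.95) does not contain 144.121.72.113
  144.121.104.0/24 (144.121.104.0 - 144.121.104.255) does not contain 144.121.72.113
  144.121.88.0/23 (144.121.88.0 - 144.121.89.255) does not contain 144.121.72.113
  144.121.76.0/23 (144.121.76.0 - 144.121.77.255) does not contain 144.121.72.113
  144.121.64.0/21 (144.121.64.0 - 144.121.71.255) does not contain 144.121.72.113
  144.121.192.0/18 (144.121.192.0 - 144.121.255.255) does not contain 144.121.72.113
  144.121.128.0/17 (144.121.128.0 - 144.121.255.255) does not contain 144.121.72.113
  144.120.0.0/16 (144.120.0.0 - 144.120.255.255) does not contain 144.121.72.113
Longest matching prefix is /15 -> next hop 104.104.116.113.

104.104.116.113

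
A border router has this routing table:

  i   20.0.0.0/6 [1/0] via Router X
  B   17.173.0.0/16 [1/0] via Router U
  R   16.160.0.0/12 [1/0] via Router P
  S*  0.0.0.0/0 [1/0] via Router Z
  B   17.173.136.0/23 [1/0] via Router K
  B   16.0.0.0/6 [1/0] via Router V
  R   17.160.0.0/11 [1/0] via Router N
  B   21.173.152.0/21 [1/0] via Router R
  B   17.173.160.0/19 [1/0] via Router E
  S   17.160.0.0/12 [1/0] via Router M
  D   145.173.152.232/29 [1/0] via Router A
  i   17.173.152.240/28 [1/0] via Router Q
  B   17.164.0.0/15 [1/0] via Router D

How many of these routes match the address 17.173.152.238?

Prefixes containing 17.173.152.238:
  0.0.0.0/0 (default, matches everything)
  16.0.0.0/6 (16.0.0.0 - 19.255.255.255)
  17.160.0.0/11 (17.160.0.0 - 17.191.255.255)
  17.160.0.0/12 (17.160.0.0 - 17.175.255.255)
  17.173.0.0/16 (17.173.0.0 - 17.173.255.255)
Total matching entries: 5.

5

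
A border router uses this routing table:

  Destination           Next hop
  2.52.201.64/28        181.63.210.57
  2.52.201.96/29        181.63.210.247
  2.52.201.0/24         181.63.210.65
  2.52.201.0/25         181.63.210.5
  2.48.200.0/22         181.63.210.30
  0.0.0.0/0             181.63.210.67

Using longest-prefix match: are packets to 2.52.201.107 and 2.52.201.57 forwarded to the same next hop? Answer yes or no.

2.52.201.107: longest match 2.52.201.0/25 -> 181.63.210.5
2.52.201.57: longest match 2.52.201.0/25 -> 181.63.210.5

yes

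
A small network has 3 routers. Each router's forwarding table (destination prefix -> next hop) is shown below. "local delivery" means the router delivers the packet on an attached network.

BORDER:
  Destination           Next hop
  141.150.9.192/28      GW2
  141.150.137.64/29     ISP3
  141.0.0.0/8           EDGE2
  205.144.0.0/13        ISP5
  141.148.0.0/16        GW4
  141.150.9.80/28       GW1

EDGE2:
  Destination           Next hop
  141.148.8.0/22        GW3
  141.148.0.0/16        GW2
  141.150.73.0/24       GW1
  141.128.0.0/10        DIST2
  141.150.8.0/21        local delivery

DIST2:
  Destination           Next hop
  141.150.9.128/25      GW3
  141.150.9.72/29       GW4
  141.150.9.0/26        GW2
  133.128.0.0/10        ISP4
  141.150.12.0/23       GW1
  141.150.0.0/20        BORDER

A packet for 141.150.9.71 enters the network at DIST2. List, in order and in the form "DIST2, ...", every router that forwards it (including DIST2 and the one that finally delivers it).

At DIST2: longest match for 141.150.9.71 is 141.150.0.0/20 -> BORDER
At BORDER: longest match for 141.150.9.71 is 141.0.0.0/8 -> EDGE2
At EDGE2: longest match for 141.150.9.71 is 141.150.8.0/21 -> local delivery

DIST2, BORDER, EDGE2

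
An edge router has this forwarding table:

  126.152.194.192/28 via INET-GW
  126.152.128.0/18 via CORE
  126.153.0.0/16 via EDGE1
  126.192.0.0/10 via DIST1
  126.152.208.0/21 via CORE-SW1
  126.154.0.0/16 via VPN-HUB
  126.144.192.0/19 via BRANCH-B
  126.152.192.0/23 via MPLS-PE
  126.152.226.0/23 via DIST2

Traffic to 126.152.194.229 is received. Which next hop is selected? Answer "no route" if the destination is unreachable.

no route

No entry's prefix contains 126.152.194.229; there is no default route.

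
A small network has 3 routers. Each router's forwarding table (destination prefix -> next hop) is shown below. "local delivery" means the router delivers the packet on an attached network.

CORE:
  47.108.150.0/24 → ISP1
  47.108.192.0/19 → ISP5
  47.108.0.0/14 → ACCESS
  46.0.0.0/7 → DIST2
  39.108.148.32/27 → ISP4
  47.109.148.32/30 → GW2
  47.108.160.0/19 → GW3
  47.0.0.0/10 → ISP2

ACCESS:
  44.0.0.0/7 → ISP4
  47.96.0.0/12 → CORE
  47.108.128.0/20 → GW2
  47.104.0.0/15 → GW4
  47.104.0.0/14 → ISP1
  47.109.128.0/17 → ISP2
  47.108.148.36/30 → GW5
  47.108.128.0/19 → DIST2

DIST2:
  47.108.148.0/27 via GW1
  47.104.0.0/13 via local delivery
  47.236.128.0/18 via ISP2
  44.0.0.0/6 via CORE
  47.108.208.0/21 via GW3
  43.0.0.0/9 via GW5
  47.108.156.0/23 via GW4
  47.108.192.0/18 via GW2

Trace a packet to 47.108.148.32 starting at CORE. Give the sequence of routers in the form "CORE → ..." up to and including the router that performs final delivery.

At CORE: longest match for 47.108.148.32 is 47.108.0.0/14 -> ACCESS
At ACCESS: longest match for 47.108.148.32 is 47.108.128.0/19 -> DIST2
At DIST2: longest match for 47.108.148.32 is 47.104.0.0/13 -> local delivery

CORE → ACCESS → DIST2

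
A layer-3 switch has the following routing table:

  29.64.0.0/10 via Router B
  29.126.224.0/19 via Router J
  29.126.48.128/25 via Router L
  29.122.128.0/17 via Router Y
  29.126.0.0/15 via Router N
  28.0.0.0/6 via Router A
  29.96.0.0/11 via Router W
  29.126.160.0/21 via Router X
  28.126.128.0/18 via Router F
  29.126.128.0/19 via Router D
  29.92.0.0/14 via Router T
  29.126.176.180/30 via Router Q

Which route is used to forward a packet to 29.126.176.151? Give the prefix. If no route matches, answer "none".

Entries matching 29.126.176.151:
  28.0.0.0/6 (28.0.0.0 - 31.255.255.255)
  29.64.0.0/10 (29.64.0.0 - 29.127.255.255)
  29.96.0.0/11 (29.96.0.0 - 29.127.255.255)
  29.126.0.0/15 (29.126.0.0 - 29.127.255.255)
Most specific is 29.126.0.0/15.

29.126.0.0/15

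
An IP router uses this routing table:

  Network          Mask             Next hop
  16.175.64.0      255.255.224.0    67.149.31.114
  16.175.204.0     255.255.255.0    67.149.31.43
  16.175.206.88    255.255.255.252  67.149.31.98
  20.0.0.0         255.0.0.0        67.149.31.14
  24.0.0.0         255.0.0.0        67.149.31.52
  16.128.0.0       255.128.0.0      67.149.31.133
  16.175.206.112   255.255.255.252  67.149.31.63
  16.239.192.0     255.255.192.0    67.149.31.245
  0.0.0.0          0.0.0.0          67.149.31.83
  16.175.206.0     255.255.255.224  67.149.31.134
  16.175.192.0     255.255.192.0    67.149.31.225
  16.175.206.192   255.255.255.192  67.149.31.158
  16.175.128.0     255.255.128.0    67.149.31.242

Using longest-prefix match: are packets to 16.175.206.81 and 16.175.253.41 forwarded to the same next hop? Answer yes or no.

16.175.206.81: longest match 16.175.192.0/18 -> 67.149.31.225
16.175.253.41: longest match 16.175.192.0/18 -> 67.149.31.225

yes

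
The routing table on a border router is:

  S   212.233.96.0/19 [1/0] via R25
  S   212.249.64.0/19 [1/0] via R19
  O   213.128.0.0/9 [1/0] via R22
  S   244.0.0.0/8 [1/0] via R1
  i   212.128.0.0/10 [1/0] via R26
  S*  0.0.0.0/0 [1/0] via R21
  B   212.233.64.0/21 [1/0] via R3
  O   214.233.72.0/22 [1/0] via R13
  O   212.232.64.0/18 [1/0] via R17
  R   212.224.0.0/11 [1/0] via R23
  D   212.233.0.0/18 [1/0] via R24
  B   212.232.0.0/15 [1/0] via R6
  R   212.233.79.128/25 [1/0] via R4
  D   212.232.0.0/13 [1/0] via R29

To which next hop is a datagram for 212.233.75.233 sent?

R6

Routes whose prefix contains 212.233.75.233:
  0.0.0.0/0 (default, matches everything) -> R21
  212.224.0.0/11 (212.224.0.0 - 212.255.255.255) -> R23
  212.232.0.0/13 (212.232.0.0 - 212.239.255.255) -> R29
  212.232.0.0/15 (212.232.0.0 - 212.233.255.255) -> R6
More-specific entries that do NOT match:
  212.233.79.128/25 (212.233.79.128 - 212.233.79.255) does not contain 212.233.75.233
  214.233.72.0/22 (214.233.72.0 - 214.233.75.255) does not contain 212.233.75.233
  212.233.64.0/21 (212.233.64.0 - 212.233.71.255) does not contain 212.233.75.233
  212.233.96.0/19 (212.233.96.0 - 212.233.127.255) does not contain 212.233.75.233
  212.249.64.0/19 (212.249.64.0 - 212.249.95.255) does not contain 212.233.75.233
  212.232.64.0/18 (212.232.64.0 - 212.232.127.255) does not contain 212.233.75.233
  212.233.0.0/18 (212.233.0.0 - 212.233.63.255) does not contain 212.233.75.233
Longest matching prefix is /15 -> next hop R6.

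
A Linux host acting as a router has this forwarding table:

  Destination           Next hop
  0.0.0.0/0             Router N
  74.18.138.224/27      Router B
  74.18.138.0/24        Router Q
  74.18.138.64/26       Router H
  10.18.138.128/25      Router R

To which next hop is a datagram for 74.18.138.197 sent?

Routes whose prefix contains 74.18.138.197:
  0.0.0.0/0 (default, matches everything) -> Router N
  74.18.138.0/24 (74.18.138.0 - 74.18.138.255) -> Router Q
More-specific entries that do NOT match:
  74.18.138.224/27 (74.18.138.224 - 74.18.138.255) does not contain 74.18.138.197
  74.18.138.64/26 (74.18.138.64 - 74.18.138.127) does not contain 74.18.138.197
  10.18.138.128/25 (10.18.138.128 - 10.18.138.255) does not contain 74.18.138.197
Longest matching prefix is /24 -> next hop Router Q.

Router Q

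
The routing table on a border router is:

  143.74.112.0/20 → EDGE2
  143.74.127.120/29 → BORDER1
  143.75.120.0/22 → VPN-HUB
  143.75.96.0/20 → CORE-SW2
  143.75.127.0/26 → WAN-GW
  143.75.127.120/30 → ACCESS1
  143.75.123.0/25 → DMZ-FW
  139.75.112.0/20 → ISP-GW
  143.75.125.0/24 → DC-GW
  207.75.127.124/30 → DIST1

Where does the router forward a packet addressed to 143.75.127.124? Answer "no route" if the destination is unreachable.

No entry's prefix contains 143.75.127.124; there is no default route.

no route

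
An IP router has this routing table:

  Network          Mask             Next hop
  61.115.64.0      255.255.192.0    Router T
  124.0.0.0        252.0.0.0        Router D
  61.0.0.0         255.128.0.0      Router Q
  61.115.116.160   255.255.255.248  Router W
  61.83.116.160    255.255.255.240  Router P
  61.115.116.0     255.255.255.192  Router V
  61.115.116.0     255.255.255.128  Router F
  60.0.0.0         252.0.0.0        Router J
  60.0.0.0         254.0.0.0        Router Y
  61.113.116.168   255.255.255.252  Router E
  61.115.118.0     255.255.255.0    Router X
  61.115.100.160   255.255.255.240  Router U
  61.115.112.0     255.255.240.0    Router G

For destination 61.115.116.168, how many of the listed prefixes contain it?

5

Prefixes containing 61.115.116.168:
  60.0.0.0/6 (60.0.0.0 - 63.255.255.255)
  60.0.0.0/7 (60.0.0.0 - 61.255.255.255)
  61.0.0.0/9 (61.0.0.0 - 61.127.255.255)
  61.115.64.0/18 (61.115.64.0 - 61.115.127.255)
  61.115.112.0/20 (61.115.112.0 - 61.115.127.255)
Total matching entries: 5.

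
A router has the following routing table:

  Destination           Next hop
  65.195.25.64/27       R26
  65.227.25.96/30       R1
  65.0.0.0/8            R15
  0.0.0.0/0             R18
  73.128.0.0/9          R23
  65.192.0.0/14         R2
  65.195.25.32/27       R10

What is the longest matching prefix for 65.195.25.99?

65.192.0.0/14

Entries matching 65.195.25.99:
  0.0.0.0/0 (default, matches everything)
  65.0.0.0/8 (65.0.0.0 - 65.255.255.255)
  65.192.0.0/14 (65.192.0.0 - 65.195.255.255)
Most specific is 65.192.0.0/14.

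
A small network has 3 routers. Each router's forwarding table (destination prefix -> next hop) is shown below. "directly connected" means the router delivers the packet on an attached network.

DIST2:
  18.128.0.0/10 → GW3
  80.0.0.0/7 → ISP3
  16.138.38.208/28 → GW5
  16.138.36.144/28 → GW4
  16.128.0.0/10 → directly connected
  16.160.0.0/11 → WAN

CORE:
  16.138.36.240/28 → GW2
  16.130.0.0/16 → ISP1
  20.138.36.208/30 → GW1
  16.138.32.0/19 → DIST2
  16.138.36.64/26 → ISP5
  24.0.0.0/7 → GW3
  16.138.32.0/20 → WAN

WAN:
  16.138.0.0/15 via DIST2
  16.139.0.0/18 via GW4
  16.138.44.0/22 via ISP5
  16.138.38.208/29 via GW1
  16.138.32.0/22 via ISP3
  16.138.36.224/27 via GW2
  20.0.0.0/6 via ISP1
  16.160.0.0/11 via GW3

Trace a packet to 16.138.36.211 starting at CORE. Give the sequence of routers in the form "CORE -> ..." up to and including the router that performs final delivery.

At CORE: longest match for 16.138.36.211 is 16.138.32.0/20 -> WAN
At WAN: longest match for 16.138.36.211 is 16.138.0.0/15 -> DIST2
At DIST2: longest match for 16.138.36.211 is 16.128.0.0/10 -> directly connected

CORE -> WAN -> DIST2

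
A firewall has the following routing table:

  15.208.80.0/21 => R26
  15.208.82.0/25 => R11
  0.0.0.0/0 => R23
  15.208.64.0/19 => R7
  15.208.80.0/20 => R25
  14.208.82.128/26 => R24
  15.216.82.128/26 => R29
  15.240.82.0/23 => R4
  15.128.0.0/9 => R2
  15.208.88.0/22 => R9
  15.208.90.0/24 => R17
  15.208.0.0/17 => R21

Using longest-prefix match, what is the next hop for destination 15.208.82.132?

R26

Routes whose prefix contains 15.208.82.132:
  0.0.0.0/0 (default, matches everything) -> R23
  15.128.0.0/9 (15.128.0.0 - 15.255.255.255) -> R2
  15.208.0.0/17 (15.208.0.0 - 15.208.127.255) -> R21
  15.208.64.0/19 (15.208.64.0 - 15.208.95.255) -> R7
  15.208.80.0/20 (15.208.80.0 - 15.208.95.255) -> R25
  15.208.80.0/21 (15.208.80.0 - 15.208.87.255) -> R26
More-specific entries that do NOT match:
  14.208.82.128/26 (14.208.82.128 - 14.208.82.191) does not contain 15.208.82.132
  15.216.82.128/26 (15.216.82.128 - 15.216.82.191) does not contain 15.208.82.132
  15.208.82.0/25 (15.208.82.0 - 15.208.82.127) does not contain 15.208.82.132
  15.208.90.0/24 (15.208.90.0 - 15.208.90.255) does not contain 15.208.82.132
  15.240.82.0/23 (15.240.82.0 - 15.240.83.255) does not contain 15.208.82.132
  15.208.88.0/22 (15.208.88.0 - 15.208.91.255) does not contain 15.208.82.132
Longest matching prefix is /21 -> next hop R26.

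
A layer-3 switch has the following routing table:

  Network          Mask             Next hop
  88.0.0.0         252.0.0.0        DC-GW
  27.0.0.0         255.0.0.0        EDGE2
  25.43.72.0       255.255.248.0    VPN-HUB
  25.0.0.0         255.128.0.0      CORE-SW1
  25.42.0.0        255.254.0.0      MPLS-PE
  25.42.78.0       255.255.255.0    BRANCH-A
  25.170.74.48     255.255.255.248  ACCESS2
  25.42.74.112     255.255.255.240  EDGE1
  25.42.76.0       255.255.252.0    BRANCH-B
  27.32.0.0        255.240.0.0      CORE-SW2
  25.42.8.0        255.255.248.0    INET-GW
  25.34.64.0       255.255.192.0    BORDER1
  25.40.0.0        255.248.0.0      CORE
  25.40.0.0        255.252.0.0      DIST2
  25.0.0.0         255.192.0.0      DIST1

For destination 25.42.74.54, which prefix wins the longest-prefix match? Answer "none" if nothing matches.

25.42.0.0/15

Entries matching 25.42.74.54:
  25.0.0.0/9 (25.0.0.0 - 25.127.255.255)
  25.0.0.0/10 (25.0.0.0 - 25.63.255.255)
  25.40.0.0/13 (25.40.0.0 - 25.47.255.255)
  25.40.0.0/14 (25.40.0.0 - 25.43.255.255)
  25.42.0.0/15 (25.42.0.0 - 25.43.255.255)
Most specific is 25.42.0.0/15.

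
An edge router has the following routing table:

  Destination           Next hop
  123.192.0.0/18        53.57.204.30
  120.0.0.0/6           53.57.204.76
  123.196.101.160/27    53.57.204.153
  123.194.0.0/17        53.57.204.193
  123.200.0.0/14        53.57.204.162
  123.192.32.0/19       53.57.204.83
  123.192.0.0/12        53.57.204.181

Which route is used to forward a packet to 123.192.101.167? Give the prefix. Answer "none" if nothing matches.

123.192.0.0/12

Entries matching 123.192.101.167:
  120.0.0.0/6 (120.0.0.0 - 123.255.255.255)
  123.192.0.0/12 (123.192.0.0 - 123.207.255.255)
Most specific is 123.192.0.0/12.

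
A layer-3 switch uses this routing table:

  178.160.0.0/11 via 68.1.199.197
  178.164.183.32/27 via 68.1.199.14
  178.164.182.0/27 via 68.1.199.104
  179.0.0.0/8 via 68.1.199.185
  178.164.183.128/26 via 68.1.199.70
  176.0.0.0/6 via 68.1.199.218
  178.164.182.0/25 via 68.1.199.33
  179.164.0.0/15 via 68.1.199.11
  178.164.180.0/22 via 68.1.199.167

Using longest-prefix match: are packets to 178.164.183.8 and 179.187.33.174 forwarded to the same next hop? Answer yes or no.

178.164.183.8: longest match 178.164.180.0/22 -> 68.1.199.167
179.187.33.174: longest match 179.0.0.0/8 -> 68.1.199.185

no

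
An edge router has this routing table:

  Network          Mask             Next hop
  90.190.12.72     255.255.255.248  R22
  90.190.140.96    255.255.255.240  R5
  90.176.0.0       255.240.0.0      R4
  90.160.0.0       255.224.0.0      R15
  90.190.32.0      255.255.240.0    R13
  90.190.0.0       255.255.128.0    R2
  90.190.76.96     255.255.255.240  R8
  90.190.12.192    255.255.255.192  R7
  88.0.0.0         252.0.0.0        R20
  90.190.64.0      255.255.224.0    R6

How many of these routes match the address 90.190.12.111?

4

Prefixes containing 90.190.12.111:
  88.0.0.0/6 (88.0.0.0 - 91.255.255.255)
  90.160.0.0/11 (90.160.0.0 - 90.191.255.255)
  90.176.0.0/12 (90.176.0.0 - 90.191.255.255)
  90.190.0.0/17 (90.190.0.0 - 90.190.127.255)
Total matching entries: 4.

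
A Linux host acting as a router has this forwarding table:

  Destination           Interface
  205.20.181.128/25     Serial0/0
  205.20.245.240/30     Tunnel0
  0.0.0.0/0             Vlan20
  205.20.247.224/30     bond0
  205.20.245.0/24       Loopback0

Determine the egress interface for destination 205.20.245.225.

Routes whose prefix contains 205.20.245.225:
  0.0.0.0/0 (default, matches everything) -> Vlan20
  205.20.245.0/24 (205.20.245.0 - 205.20.245.255) -> Loopback0
More-specific entries that do NOT match:
  205.20.245.240/30 (205.20.245.240 - 205.20.245.243) does not contain 205.20.245.225
  205.20.247.224/30 (205.20.247.224 - 205.20.247.227) does not contain 205.20.245.225
  205.20.181.128/25 (205.20.181.128 - 205.20.181.255) does not contain 205.20.245.225
Longest matching prefix is /24 -> interface Loopback0.

Loopback0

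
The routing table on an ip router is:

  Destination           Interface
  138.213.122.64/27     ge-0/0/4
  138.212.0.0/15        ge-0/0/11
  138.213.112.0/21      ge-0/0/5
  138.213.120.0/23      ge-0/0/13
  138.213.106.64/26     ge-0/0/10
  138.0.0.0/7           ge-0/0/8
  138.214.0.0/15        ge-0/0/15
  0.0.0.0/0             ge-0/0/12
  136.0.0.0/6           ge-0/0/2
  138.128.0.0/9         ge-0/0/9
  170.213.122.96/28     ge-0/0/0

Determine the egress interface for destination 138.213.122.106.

Routes whose prefix contains 138.213.122.106:
  0.0.0.0/0 (default, matches everything) -> ge-0/0/12
  136.0.0.0/6 (136.0.0.0 - 139.255.255.255) -> ge-0/0/2
  138.0.0.0/7 (138.0.0.0 - 139.255.255.255) -> ge-0/0/8
  138.128.0.0/9 (138.128.0.0 - 138.255.255.255) -> ge-0/0/9
  138.212.0.0/15 (138.212.0.0 - 138.213.255.255) -> ge-0/0/11
More-specific entries that do NOT match:
  170.213.122.96/28 (170.213.122.96 - 170.213.122.111) does not contain 138.213.122.106
  138.213.122.64/27 (138.213.122.64 - 138.213.122.95) does not contain 138.213.122.106
  138.213.106.64/26 (138.213.106.64 - 138.213.106.127) does not contain 138.213.122.106
  138.213.120.0/23 (138.213.120.0 - 138.213.121.255) does not contain 138.213.122.106
  138.213.112.0/21 (138.213.112.0 - 138.213.119.255) does not contain 138.213.122.106
Longest matching prefix is /15 -> interface ge-0/0/11.

ge-0/0/11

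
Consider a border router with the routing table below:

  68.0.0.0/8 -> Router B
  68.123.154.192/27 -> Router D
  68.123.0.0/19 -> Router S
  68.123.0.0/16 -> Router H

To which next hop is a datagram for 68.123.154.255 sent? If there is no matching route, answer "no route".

Router H

Routes whose prefix contains 68.123.154.255:
  68.0.0.0/8 (68.0.0.0 - 68.255.255.255) -> Router B
  68.123.0.0/16 (68.123.0.0 - 68.123.255.255) -> Router H
More-specific entries that do NOT match:
  68.123.154.192/27 (68.123.154.192 - 68.123.154.223) does not contain 68.123.154.255
  68.123.0.0/19 (68.123.0.0 - 68.123.31.255) does not contain 68.123.154.255
Longest matching prefix is /16 -> next hop Router H.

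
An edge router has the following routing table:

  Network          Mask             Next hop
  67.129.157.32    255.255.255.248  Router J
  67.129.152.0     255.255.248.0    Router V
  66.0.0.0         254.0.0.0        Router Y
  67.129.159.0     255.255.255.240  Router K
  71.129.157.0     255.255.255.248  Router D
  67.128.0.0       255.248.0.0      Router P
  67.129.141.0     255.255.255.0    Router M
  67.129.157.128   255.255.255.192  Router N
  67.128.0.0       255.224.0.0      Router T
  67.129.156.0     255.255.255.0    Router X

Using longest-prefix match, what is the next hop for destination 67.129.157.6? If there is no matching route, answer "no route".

Router V

Routes whose prefix contains 67.129.157.6:
  66.0.0.0/7 (66.0.0.0 - 67.255.255.255) -> Router Y
  67.128.0.0/11 (67.128.0.0 - 67.159.255.255) -> Router T
  67.128.0.0/13 (67.128.0.0 - 67.135.255.255) -> Router P
  67.129.152.0/21 (67.129.152.0 - 67.129.159.255) -> Router V
More-specific entries that do NOT match:
  67.129.157.32/29 (67.129.157.32 - 67.129.157.39) does not contain 67.129.157.6
  71.129.157.0/29 (71.129.157.0 - 71.129.157.7) does not contain 67.129.157.6
  67.129.159.0/28 (67.129.159.0 - 67.129.159.15) does not contain 67.129.157.6
  67.129.157.128/26 (67.129.157.128 - 67.129.157.191) does not contain 67.129.157.6
  67.129.141.0/24 (67.129.141.0 - 67.129.141.255) does not contain 67.129.157.6
  67.129.156.0/24 (67.129.156.0 - 67.129.156.255) does not contain 67.129.157.6
Longest matching prefix is /21 -> next hop Router V.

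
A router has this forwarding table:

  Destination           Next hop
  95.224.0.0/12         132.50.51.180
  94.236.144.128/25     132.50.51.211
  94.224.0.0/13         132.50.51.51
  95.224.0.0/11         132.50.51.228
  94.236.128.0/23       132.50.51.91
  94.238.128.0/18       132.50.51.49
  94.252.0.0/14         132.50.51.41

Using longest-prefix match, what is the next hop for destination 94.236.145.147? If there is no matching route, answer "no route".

No entry's prefix contains 94.236.145.147; there is no default route.

no route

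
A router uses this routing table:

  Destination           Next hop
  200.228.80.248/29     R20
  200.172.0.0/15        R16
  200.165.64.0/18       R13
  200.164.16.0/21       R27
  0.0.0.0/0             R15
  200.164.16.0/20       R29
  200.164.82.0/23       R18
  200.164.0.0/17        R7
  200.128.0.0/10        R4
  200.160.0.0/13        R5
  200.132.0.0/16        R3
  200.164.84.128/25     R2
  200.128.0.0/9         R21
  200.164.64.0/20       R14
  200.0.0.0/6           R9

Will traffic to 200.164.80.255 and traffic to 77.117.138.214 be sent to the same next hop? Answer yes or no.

200.164.80.255: longest match 200.164.0.0/17 -> R7
77.117.138.214: longest match 0.0.0.0/0 -> R15

no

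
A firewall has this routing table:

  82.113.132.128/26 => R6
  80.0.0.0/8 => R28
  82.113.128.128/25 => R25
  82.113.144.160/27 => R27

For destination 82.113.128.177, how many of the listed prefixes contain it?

Prefixes containing 82.113.128.177:
  82.113.128.128/25 (82.113.128.128 - 82.113.128.255)
Total matching entries: 1.

1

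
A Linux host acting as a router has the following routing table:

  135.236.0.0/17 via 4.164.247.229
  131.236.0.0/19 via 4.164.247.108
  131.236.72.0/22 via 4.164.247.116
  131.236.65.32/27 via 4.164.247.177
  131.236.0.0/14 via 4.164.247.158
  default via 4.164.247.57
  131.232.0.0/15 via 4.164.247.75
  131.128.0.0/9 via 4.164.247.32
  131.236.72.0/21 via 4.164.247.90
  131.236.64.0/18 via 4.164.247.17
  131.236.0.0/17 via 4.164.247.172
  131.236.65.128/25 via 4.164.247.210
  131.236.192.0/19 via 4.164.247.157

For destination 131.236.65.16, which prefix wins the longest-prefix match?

131.236.64.0/18

Entries matching 131.236.65.16:
  0.0.0.0/0 (default, matches everything)
  131.128.0.0/9 (131.128.0.0 - 131.255.255.255)
  131.236.0.0/14 (131.236.0.0 - 131.239.255.255)
  131.236.0.0/17 (131.236.0.0 - 131.236.127.255)
  131.236.64.0/18 (131.236.64.0 - 131.236.127.255)
Most specific is 131.236.64.0/18.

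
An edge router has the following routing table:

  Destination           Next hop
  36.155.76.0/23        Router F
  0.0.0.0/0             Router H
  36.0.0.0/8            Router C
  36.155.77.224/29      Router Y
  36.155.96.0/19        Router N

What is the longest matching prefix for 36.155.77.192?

36.155.76.0/23

Entries matching 36.155.77.192:
  0.0.0.0/0 (default, matches everything)
  36.0.0.0/8 (36.0.0.0 - 36.255.255.255)
  36.155.76.0/23 (36.155.76.0 - 36.155.77.255)
Most specific is 36.155.76.0/23.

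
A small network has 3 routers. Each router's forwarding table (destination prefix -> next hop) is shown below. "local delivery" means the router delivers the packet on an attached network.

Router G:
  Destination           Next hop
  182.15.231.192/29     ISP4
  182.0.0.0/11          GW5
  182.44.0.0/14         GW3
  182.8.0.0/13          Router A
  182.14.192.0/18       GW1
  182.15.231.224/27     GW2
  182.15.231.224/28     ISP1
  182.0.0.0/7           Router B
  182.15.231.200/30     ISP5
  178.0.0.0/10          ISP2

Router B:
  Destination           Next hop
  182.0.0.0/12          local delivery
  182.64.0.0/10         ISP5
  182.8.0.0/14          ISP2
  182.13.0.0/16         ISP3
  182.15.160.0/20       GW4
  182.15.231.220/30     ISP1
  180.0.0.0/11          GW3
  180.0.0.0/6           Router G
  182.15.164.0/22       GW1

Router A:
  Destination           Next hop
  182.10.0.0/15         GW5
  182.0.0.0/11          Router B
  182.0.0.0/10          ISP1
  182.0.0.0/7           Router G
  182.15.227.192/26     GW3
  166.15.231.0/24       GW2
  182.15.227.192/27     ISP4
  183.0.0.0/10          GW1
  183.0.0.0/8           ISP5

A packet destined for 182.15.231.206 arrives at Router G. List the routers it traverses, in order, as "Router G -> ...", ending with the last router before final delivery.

Router G -> Router A -> Router B

At Router G: longest match for 182.15.231.206 is 182.8.0.0/13 -> Router A
At Router A: longest match for 182.15.231.206 is 182.0.0.0/11 -> Router B
At Router B: longest match for 182.15.231.206 is 182.0.0.0/12 -> local delivery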